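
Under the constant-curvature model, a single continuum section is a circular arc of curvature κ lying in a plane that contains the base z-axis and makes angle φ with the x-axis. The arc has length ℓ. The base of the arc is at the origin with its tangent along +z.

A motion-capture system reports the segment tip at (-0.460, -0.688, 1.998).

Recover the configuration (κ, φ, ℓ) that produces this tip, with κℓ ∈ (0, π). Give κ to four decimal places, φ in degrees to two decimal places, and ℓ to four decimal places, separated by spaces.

0.3539 236.23 2.2192

ρ = √(x²+y²) = √(-0.460² + -0.688²) = 0.82761
φ = atan2(y, x) mod 360° = atan2(-0.688, -0.460) = 236.2331°
|p|² = ρ² + z² = 0.82761² + 1.998² = 4.67695
κ = 2ρ / |p|² = 2×0.82761 / 4.67695 = 0.35391
θ = 2·atan2(ρ, z) = 2·atan2(0.82761, 1.998) = 0.78541 rad
ℓ = θ/κ = 0.78541/0.35391 = 2.21923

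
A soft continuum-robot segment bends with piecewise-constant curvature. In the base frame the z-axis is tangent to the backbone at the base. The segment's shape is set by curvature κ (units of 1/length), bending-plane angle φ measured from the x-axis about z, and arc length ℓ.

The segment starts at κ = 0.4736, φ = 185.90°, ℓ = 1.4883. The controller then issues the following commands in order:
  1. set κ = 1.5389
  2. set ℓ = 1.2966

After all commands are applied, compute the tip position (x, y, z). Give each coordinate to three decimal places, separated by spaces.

-0.913 -0.094 0.592

initial: κ=0.4736, φ=185.90°, ℓ=1.4883
cmd 1: set κ=1.5389 → (κ,φ,ℓ)=(1.5389,185.90°,1.4883) → tip=(-1.0724,-0.1108,0.4887)
cmd 2: set ℓ=1.2966 → (κ,φ,ℓ)=(1.5389,185.90°,1.2966) → tip=(-0.9126,-0.0943,0.5921)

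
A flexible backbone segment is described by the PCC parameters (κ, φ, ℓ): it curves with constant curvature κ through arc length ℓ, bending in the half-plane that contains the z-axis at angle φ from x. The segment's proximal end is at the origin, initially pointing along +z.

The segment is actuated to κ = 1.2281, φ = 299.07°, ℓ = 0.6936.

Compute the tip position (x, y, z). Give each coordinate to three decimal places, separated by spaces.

0.135 -0.243 0.613

θ = κ·ℓ = 1.2281 × 0.6936 = 0.85181 rad
ρ = (1 − cos θ)/κ = (1 − 0.65862)/1.2281 = 0.27797
z = sin θ / κ = 0.75247/1.2281 = 0.61271
x = ρ cos φ = 0.27797 × cos(299.07°) = 0.13506
y = ρ sin φ = 0.27797 × sin(299.07°) = -0.24296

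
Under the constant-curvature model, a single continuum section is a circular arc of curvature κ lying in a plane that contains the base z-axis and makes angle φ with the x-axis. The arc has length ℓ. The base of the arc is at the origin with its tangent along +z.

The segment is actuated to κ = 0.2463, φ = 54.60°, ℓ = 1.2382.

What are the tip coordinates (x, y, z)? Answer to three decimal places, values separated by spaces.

0.109 0.153 1.219

θ = κ·ℓ = 0.2463 × 1.2382 = 0.30497 rad
ρ = (1 − cos θ)/κ = (1 − 0.95386)/0.2463 = 0.18735
z = sin θ / κ = 0.30026/0.2463 = 1.21910
x = ρ cos φ = 0.18735 × cos(54.60°) = 0.10853
y = ρ sin φ = 0.18735 × sin(54.60°) = 0.15271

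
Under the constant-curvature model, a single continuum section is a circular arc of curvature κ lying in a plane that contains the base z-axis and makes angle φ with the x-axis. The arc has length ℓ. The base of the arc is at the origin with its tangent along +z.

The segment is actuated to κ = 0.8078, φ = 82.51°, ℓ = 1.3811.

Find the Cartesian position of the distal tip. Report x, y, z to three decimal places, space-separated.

θ = κ·ℓ = 0.8078 × 1.3811 = 1.11565 rad
ρ = (1 − cos θ)/κ = (1 − 0.43959)/0.8078 = 0.69375
z = sin θ / κ = 0.89820/0.8078 = 1.11191
x = ρ cos φ = 0.69375 × cos(82.51°) = 0.09043
y = ρ sin φ = 0.69375 × sin(82.51°) = 0.68783

0.090 0.688 1.112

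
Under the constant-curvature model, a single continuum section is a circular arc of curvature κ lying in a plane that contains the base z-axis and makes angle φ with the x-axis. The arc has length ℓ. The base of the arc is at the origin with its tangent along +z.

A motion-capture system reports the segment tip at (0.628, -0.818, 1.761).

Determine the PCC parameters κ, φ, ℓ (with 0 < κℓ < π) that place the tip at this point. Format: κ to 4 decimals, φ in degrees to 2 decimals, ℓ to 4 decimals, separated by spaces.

0.4952 307.51 2.1394

ρ = √(x²+y²) = √(0.628² + -0.818²) = 1.03127
φ = atan2(y, x) mod 360° = atan2(-0.818, 0.628) = 307.5144°
|p|² = ρ² + z² = 1.03127² + 1.761² = 4.16463
κ = 2ρ / |p|² = 2×1.03127 / 4.16463 = 0.49525
θ = 2·atan2(ρ, z) = 2·atan2(1.03127, 1.761) = 1.05955 rad
ℓ = θ/κ = 1.05955/0.49525 = 2.13942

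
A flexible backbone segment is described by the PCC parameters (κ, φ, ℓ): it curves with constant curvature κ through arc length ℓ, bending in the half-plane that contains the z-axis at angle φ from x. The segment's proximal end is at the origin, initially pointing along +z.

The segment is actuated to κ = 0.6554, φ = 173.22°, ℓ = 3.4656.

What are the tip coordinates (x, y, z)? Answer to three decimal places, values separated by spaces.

θ = κ·ℓ = 0.6554 × 3.4656 = 2.27135 rad
ρ = (1 − cos θ)/κ = (1 − -0.64464)/0.6554 = 2.50937
z = sin θ / κ = 0.76448/0.6554 = 1.16644
x = ρ cos φ = 2.50937 × cos(173.22°) = -2.49183
y = ρ sin φ = 2.50937 × sin(173.22°) = 0.29625

-2.492 0.296 1.166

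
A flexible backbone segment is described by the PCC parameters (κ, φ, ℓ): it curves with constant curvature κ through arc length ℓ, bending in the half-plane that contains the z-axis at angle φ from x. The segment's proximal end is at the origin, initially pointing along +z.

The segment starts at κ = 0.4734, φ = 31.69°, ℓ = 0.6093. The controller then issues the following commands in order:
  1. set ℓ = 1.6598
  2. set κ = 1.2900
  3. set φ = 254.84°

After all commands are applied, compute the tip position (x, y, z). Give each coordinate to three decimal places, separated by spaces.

-0.312 -1.152 0.652

initial: κ=0.4734, φ=31.69°, ℓ=0.6093
cmd 1: set ℓ=1.6598 → (κ,φ,ℓ)=(0.4734,31.69°,1.6598) → tip=(0.5269,0.3253,1.4942)
cmd 2: set κ=1.2900 → (κ,φ,ℓ)=(1.2900,31.69°,1.6598) → tip=(1.0158,0.6271,0.6525)
cmd 3: set φ=254.84° → (κ,φ,ℓ)=(1.2900,254.84°,1.6598) → tip=(-0.3122,-1.1522,0.6525)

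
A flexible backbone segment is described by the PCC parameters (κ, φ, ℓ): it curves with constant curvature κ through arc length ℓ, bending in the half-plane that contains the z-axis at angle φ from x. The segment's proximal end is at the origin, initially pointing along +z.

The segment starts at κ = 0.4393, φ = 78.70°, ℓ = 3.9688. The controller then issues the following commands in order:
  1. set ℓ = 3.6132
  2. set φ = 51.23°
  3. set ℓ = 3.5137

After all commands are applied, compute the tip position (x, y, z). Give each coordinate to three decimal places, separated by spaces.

initial: κ=0.4393, φ=78.70°, ℓ=3.9688
cmd 1: set ℓ=3.6132 → (κ,φ,ℓ)=(0.4393,78.70°,3.6132) → tip=(0.4534,2.2690,2.2760)
cmd 2: set φ=51.23° → (κ,φ,ℓ)=(0.4393,51.23°,3.6132) → tip=(1.4489,1.8040,2.2760)
cmd 3: set ℓ=3.5137 → (κ,φ,ℓ)=(0.4393,51.23°,3.5137) → tip=(1.3866,1.7265,2.2755)

1.387 1.726 2.276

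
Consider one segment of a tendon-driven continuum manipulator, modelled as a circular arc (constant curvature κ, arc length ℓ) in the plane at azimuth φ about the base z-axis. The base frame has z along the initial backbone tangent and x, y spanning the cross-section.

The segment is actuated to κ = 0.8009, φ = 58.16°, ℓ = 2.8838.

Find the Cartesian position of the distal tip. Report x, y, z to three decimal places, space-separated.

θ = κ·ℓ = 0.8009 × 2.8838 = 2.30964 rad
ρ = (1 − cos θ)/κ = (1 − -0.67343)/0.8009 = 2.08944
z = sin θ / κ = 0.73925/0.8009 = 0.92303
x = ρ cos φ = 2.08944 × cos(58.16°) = 1.10228
y = ρ sin φ = 2.08944 × sin(58.16°) = 1.77503

1.102 1.775 0.923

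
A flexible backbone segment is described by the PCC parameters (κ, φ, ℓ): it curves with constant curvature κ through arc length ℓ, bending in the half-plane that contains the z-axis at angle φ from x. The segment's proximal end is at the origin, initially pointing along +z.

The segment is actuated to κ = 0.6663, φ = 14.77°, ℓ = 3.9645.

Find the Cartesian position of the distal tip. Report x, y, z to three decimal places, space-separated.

θ = κ·ℓ = 0.6663 × 3.9645 = 2.64155 rad
ρ = (1 − cos θ)/κ = (1 − -0.87756)/0.6663 = 2.81789
z = sin θ / κ = 0.47947/0.6663 = 0.71960
x = ρ cos φ = 2.81789 × cos(14.77°) = 2.72478
y = ρ sin φ = 2.81789 × sin(14.77°) = 0.71839

2.725 0.718 0.720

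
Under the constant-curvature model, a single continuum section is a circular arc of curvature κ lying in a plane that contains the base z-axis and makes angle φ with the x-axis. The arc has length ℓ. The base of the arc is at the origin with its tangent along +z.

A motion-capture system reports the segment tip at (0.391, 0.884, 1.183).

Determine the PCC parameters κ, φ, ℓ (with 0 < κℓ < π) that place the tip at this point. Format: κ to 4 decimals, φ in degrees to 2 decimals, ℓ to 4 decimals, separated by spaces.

ρ = √(x²+y²) = √(0.391² + 0.884²) = 0.96661
φ = atan2(y, x) mod 360° = atan2(0.884, 0.391) = 66.1398°
|p|² = ρ² + z² = 0.96661² + 1.183² = 2.33383
κ = 2ρ / |p|² = 2×0.96661 / 2.33383 = 0.82835
θ = 2·atan2(ρ, z) = 2·atan2(0.96661, 1.183) = 1.37014 rad
ℓ = θ/κ = 1.37014/0.82835 = 1.65407

0.8283 66.14 1.6541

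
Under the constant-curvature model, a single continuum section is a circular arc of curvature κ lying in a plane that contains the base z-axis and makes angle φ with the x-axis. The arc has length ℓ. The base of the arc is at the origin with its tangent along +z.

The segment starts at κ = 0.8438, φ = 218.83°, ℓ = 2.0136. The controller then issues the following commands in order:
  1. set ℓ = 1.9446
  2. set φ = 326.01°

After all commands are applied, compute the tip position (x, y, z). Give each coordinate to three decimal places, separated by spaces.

1.051 -0.709 1.182

initial: κ=0.8438, φ=218.83°, ℓ=2.0136
cmd 1: set ℓ=1.9446 → (κ,φ,ℓ)=(0.8438,218.83°,1.9446) → tip=(-0.9878,-0.7951,1.1822)
cmd 2: set φ=326.01° → (κ,φ,ℓ)=(0.8438,326.01°,1.9446) → tip=(1.0514,-0.7089,1.1822)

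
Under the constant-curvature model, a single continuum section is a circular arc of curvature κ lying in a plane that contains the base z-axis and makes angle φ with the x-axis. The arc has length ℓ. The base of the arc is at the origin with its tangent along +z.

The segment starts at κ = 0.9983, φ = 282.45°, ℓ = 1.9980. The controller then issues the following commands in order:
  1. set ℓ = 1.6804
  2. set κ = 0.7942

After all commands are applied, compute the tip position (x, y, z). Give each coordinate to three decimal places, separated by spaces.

initial: κ=0.9983, φ=282.45°, ℓ=1.9980
cmd 1: set ℓ=1.6804 → (κ,φ,ℓ)=(0.9983,282.45°,1.6804) → tip=(0.2390,-1.0824,0.9960)
cmd 2: set κ=0.7942 → (κ,φ,ℓ)=(0.7942,282.45°,1.6804) → tip=(0.2079,-0.9418,1.2242)

0.208 -0.942 1.224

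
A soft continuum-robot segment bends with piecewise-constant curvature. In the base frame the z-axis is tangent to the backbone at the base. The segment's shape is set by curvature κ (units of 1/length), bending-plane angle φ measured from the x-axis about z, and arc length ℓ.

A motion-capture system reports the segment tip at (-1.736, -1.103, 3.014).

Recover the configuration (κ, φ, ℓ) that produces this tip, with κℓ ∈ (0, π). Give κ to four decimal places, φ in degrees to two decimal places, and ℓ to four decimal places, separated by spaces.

0.3090 212.43 3.8765

ρ = √(x²+y²) = √(-1.736² + -1.103²) = 2.05677
φ = atan2(y, x) mod 360° = atan2(-1.103, -1.736) = 212.4306°
|p|² = ρ² + z² = 2.05677² + 3.014² = 13.31450
κ = 2ρ / |p|² = 2×2.05677 / 13.31450 = 0.30895
θ = 2·atan2(ρ, z) = 2·atan2(2.05677, 3.014) = 1.19764 rad
ℓ = θ/κ = 1.19764/0.30895 = 3.87646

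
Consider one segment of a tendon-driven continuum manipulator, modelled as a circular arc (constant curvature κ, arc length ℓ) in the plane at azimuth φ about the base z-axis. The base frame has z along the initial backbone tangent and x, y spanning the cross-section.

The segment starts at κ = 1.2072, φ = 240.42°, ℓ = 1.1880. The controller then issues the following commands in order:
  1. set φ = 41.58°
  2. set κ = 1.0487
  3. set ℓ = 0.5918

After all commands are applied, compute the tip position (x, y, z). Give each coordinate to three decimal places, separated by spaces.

initial: κ=1.2072, φ=240.42°, ℓ=1.1880
cmd 1: set φ=41.58° → (κ,φ,ℓ)=(1.2072,41.58°,1.1880) → tip=(0.5352,0.4749,0.8206)
cmd 2: set κ=1.0487 → (κ,φ,ℓ)=(1.0487,41.58°,1.1880) → tip=(0.4856,0.4308,0.9037)
cmd 3: set ℓ=0.5918 → (κ,φ,ℓ)=(1.0487,41.58°,0.5918) → tip=(0.1330,0.1180,0.5545)

0.133 0.118 0.555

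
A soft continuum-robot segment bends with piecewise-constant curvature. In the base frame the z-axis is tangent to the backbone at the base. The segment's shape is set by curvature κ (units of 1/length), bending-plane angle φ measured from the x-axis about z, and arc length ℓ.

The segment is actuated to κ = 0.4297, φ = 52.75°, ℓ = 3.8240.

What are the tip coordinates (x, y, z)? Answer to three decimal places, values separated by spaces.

θ = κ·ℓ = 0.4297 × 3.8240 = 1.64317 rad
ρ = (1 − cos θ)/κ = (1 − -0.07231)/0.4297 = 2.49549
z = sin θ / κ = 0.99738/0.4297 = 2.32111
x = ρ cos φ = 2.49549 × cos(52.75°) = 1.51051
y = ρ sin φ = 2.49549 × sin(52.75°) = 1.98642

1.511 1.986 2.321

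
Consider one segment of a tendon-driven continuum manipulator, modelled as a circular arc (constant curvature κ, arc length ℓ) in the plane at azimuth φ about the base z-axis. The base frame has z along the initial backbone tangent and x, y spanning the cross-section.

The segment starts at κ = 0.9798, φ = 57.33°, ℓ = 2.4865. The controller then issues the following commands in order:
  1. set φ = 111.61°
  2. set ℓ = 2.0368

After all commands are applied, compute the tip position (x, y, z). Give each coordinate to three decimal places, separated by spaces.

-0.531 1.340 0.930

initial: κ=0.9798, φ=57.33°, ℓ=2.4865
cmd 1: set φ=111.61° → (κ,φ,ℓ)=(0.9798,111.61°,2.4865) → tip=(-0.6621,1.6714,0.6616)
cmd 2: set ℓ=2.0368 → (κ,φ,ℓ)=(0.9798,111.61°,2.0368) → tip=(-0.5308,1.3400,0.9299)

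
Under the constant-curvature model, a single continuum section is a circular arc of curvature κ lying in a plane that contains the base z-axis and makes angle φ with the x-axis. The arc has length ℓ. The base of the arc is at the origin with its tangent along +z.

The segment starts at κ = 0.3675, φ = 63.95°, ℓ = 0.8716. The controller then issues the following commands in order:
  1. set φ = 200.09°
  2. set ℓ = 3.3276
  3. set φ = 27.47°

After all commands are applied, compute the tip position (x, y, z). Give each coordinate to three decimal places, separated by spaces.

initial: κ=0.3675, φ=63.95°, ℓ=0.8716
cmd 1: set φ=200.09° → (κ,φ,ℓ)=(0.3675,200.09°,0.8716) → tip=(-0.1300,-0.0475,0.8568)
cmd 2: set ℓ=3.3276 → (κ,φ,ℓ)=(0.3675,200.09°,3.3276) → tip=(-1.6843,-0.6160,2.5581)
cmd 3: set φ=27.47° → (κ,φ,ℓ)=(0.3675,27.47°,3.3276) → tip=(1.5912,0.8273,2.5581)

1.591 0.827 2.558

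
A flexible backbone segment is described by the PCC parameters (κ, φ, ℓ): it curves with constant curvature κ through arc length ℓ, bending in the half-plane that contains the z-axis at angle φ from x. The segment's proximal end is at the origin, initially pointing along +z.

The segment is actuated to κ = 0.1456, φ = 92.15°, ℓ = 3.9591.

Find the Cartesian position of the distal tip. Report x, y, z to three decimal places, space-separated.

-0.042 1.109 3.743

θ = κ·ℓ = 0.1456 × 3.9591 = 0.57644 rad
ρ = (1 − cos θ)/κ = (1 − 0.83841)/0.1456 = 1.10985
z = sin θ / κ = 0.54505/0.1456 = 3.74345
x = ρ cos φ = 1.10985 × cos(92.15°) = -0.04164
y = ρ sin φ = 1.10985 × sin(92.15°) = 1.10907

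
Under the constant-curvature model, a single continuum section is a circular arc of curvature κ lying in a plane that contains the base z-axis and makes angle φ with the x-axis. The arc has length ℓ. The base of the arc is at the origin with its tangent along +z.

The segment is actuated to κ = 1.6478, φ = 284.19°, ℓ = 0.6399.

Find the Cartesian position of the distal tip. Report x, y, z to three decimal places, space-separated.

0.075 -0.298 0.528

θ = κ·ℓ = 1.6478 × 0.6399 = 1.05443 rad
ρ = (1 − cos θ)/κ = (1 − 0.49373)/1.6478 = 0.30724
z = sin θ / κ = 0.86962/1.6478 = 0.52774
x = ρ cos φ = 0.30724 × cos(284.19°) = 0.07532
y = ρ sin φ = 0.30724 × sin(284.19°) = -0.29787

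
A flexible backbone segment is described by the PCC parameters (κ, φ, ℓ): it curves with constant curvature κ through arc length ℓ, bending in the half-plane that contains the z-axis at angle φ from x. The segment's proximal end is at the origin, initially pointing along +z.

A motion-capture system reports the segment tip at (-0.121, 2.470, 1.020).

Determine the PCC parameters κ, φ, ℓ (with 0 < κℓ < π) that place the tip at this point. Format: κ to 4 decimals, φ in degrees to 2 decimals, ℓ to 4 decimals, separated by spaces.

0.6912 92.80 3.4134

ρ = √(x²+y²) = √(-0.121² + 2.470²) = 2.47296
φ = atan2(y, x) mod 360° = atan2(2.470, -0.121) = 92.8046°
|p|² = ρ² + z² = 2.47296² + 1.020² = 7.15594
κ = 2ρ / |p|² = 2×2.47296 / 7.15594 = 0.69116
θ = 2·atan2(ρ, z) = 2·atan2(2.47296, 1.020) = 2.35919 rad
ℓ = θ/κ = 2.35919/0.69116 = 3.41336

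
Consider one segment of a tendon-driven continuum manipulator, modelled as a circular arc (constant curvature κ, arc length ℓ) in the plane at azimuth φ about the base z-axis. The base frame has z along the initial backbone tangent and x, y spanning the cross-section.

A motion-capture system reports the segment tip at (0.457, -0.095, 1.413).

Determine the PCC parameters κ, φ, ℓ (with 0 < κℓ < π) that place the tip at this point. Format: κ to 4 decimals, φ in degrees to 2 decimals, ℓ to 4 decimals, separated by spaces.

0.4216 348.26 1.5137

ρ = √(x²+y²) = √(0.457² + -0.095²) = 0.46677
φ = atan2(y, x) mod 360° = atan2(-0.095, 0.457) = 348.2567°
|p|² = ρ² + z² = 0.46677² + 1.413² = 2.21444
κ = 2ρ / |p|² = 2×0.46677 / 2.21444 = 0.42157
θ = 2·atan2(ρ, z) = 2·atan2(0.46677, 1.413) = 0.63811 rad
ℓ = θ/κ = 0.63811/0.42157 = 1.51365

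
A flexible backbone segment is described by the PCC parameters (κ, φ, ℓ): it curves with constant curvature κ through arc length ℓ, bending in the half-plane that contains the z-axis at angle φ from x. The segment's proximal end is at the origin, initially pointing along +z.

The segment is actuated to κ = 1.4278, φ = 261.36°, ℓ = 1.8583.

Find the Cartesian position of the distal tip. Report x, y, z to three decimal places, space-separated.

θ = κ·ℓ = 1.4278 × 1.8583 = 2.65328 rad
ρ = (1 − cos θ)/κ = (1 − -0.88313)/1.4278 = 1.31890
z = sin θ / κ = 0.46914/1.4278 = 0.32857
x = ρ cos φ = 1.31890 × cos(261.36°) = -0.19813
y = ρ sin φ = 1.31890 × sin(261.36°) = -1.30393

-0.198 -1.304 0.329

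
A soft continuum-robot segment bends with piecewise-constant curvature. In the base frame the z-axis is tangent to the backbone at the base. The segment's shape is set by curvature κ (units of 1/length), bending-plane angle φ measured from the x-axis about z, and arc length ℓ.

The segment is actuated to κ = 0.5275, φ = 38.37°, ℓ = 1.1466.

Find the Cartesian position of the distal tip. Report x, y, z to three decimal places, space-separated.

0.264 0.209 1.078

θ = κ·ℓ = 0.5275 × 1.1466 = 0.60483 rad
ρ = (1 − cos θ)/κ = (1 − 0.82260)/0.5275 = 0.33631
z = sin θ / κ = 0.56862/0.5275 = 1.07796
x = ρ cos φ = 0.33631 × cos(38.37°) = 0.26367
y = ρ sin φ = 0.33631 × sin(38.37°) = 0.20876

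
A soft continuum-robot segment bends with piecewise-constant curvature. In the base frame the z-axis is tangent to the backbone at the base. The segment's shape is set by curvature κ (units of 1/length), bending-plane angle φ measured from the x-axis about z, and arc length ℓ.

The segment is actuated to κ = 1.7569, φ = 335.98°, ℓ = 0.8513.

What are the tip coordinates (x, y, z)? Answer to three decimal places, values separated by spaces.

0.481 -0.214 0.568

θ = κ·ℓ = 1.7569 × 0.8513 = 1.49565 rad
ρ = (1 − cos θ)/κ = (1 − 0.07508)/1.7569 = 0.52645
z = sin θ / κ = 0.99718/1.7569 = 0.56758
x = ρ cos φ = 0.52645 × cos(335.98°) = 0.48086
y = ρ sin φ = 0.52645 × sin(335.98°) = -0.21430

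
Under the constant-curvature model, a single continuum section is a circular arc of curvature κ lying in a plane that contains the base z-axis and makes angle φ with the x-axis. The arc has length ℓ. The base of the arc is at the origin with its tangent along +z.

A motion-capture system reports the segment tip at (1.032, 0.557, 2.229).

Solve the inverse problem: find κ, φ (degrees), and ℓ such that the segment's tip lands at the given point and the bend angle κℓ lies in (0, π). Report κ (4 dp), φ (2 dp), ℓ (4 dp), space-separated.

0.3697 28.36 2.6199

ρ = √(x²+y²) = √(1.032² + 0.557²) = 1.17272
φ = atan2(y, x) mod 360° = atan2(0.557, 1.032) = 28.3570°
|p|² = ρ² + z² = 1.17272² + 2.229² = 6.34371
κ = 2ρ / |p|² = 2×1.17272 / 6.34371 = 0.36973
θ = 2·atan2(ρ, z) = 2·atan2(1.17272, 2.229) = 0.96865 rad
ℓ = θ/κ = 0.96865/0.36973 = 2.61990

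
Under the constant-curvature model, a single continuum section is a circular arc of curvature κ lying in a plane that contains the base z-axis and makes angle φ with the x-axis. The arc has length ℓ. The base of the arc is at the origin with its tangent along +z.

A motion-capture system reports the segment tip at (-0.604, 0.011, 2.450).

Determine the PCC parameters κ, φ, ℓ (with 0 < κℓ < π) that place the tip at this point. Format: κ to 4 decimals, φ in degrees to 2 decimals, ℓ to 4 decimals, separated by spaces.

0.1897 178.96 2.5481

ρ = √(x²+y²) = √(-0.604² + 0.011²) = 0.60410
φ = atan2(y, x) mod 360° = atan2(0.011, -0.604) = 178.9566°
|p|² = ρ² + z² = 0.60410² + 2.450² = 6.36744
κ = 2ρ / |p|² = 2×0.60410 / 6.36744 = 0.18975
θ = 2·atan2(ρ, z) = 2·atan2(0.60410, 2.450) = 0.48350 rad
ℓ = θ/κ = 0.48350/0.18975 = 2.54813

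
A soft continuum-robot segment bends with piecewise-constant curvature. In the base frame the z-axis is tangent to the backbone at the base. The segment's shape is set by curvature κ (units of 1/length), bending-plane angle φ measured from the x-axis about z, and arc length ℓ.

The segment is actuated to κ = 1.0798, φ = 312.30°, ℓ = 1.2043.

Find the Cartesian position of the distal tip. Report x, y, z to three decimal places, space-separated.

θ = κ·ℓ = 1.0798 × 1.2043 = 1.30040 rad
ρ = (1 − cos θ)/κ = (1 − 0.26711)/1.0798 = 0.67873
z = sin θ / κ = 0.96367/1.0798 = 0.89245
x = ρ cos φ = 0.67873 × cos(312.30°) = 0.45679
y = ρ sin φ = 0.67873 × sin(312.30°) = -0.50201

0.457 -0.502 0.892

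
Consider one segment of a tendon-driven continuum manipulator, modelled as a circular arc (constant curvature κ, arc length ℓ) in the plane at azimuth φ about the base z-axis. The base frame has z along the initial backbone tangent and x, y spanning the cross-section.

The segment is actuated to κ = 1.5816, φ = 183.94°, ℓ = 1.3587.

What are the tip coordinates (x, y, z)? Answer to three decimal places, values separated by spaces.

θ = κ·ℓ = 1.5816 × 1.3587 = 2.14892 rad
ρ = (1 − cos θ)/κ = (1 − -0.54645)/1.5816 = 0.97778
z = sin θ / κ = 0.83749/1.5816 = 0.52952
x = ρ cos φ = 0.97778 × cos(183.94°) = -0.97547
y = ρ sin φ = 0.97778 × sin(183.94°) = -0.06718

-0.975 -0.067 0.530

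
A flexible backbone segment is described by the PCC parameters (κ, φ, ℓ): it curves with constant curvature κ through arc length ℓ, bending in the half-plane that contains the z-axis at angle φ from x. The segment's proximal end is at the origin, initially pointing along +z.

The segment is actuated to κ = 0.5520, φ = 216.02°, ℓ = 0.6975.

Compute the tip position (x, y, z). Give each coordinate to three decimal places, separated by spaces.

θ = κ·ℓ = 0.5520 × 0.6975 = 0.38502 rad
ρ = (1 − cos θ)/κ = (1 − 0.92679)/0.5520 = 0.13263
z = sin θ / κ = 0.37558/0.5520 = 0.68039
x = ρ cos φ = 0.13263 × cos(216.02°) = -0.10727
y = ρ sin φ = 0.13263 × sin(216.02°) = -0.07799

-0.107 -0.078 0.680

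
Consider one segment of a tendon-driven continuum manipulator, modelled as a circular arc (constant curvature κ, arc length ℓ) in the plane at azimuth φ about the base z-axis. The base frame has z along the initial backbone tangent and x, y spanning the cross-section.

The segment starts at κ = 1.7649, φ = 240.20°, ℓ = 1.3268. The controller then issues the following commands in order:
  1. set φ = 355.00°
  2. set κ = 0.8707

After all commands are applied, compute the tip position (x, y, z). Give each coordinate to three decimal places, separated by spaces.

0.682 -0.060 1.051

initial: κ=1.7649, φ=240.20°, ℓ=1.3268
cmd 1: set φ=355.00° → (κ,φ,ℓ)=(1.7649,355.00°,1.3268) → tip=(0.9577,-0.0838,0.4064)
cmd 2: set κ=0.8707 → (κ,φ,ℓ)=(0.8707,355.00°,1.3268) → tip=(0.6823,-0.0597,1.0508)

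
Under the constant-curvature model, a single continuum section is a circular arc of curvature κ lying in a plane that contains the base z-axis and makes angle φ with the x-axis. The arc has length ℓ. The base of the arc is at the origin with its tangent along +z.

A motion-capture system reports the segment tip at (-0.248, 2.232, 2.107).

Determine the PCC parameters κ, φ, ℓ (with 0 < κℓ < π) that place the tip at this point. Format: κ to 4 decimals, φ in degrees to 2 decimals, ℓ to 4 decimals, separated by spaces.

ρ = √(x²+y²) = √(-0.248² + 2.232²) = 2.24574
φ = atan2(y, x) mod 360° = atan2(2.232, -0.248) = 96.3402°
|p|² = ρ² + z² = 2.24574² + 2.107² = 9.48278
κ = 2ρ / |p|² = 2×2.24574 / 9.48278 = 0.47365
θ = 2·atan2(ρ, z) = 2·atan2(2.24574, 2.107) = 1.63452 rad
ℓ = θ/κ = 1.63452/0.47365 = 3.45094

0.4736 96.34 3.4509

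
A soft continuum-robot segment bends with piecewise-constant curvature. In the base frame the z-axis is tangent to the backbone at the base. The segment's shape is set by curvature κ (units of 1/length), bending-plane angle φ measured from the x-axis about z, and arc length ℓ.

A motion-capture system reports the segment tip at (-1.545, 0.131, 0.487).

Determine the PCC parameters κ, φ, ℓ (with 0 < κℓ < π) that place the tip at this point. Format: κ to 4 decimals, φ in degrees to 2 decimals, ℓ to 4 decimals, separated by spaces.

ρ = √(x²+y²) = √(-1.545² + 0.131²) = 1.55054
φ = atan2(y, x) mod 360° = atan2(0.131, -1.545) = 175.1535°
|p|² = ρ² + z² = 1.55054² + 0.487² = 2.64136
κ = 2ρ / |p|² = 2×1.55054 / 2.64136 = 1.17405
θ = 2·atan2(ρ, z) = 2·atan2(1.55054, 0.487) = 2.53294 rad
ℓ = θ/κ = 2.53294/1.17405 = 2.15743

1.1741 175.15 2.1574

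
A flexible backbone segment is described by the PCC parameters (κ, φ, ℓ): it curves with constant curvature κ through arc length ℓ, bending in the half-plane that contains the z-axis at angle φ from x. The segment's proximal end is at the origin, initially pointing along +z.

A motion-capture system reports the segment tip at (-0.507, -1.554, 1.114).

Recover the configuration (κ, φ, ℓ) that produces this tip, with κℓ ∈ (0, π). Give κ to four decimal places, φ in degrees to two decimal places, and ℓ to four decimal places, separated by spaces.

0.8355 251.93 2.3282

ρ = √(x²+y²) = √(-0.507² + -1.554²) = 1.63461
φ = atan2(y, x) mod 360° = atan2(-1.554, -0.507) = 251.9308°
|p|² = ρ² + z² = 1.63461² + 1.114² = 3.91296
κ = 2ρ / |p|² = 2×1.63461 / 3.91296 = 0.83549
θ = 2·atan2(ρ, z) = 2·atan2(1.63461, 1.114) = 1.94518 rad
ℓ = θ/κ = 1.94518/0.83549 = 2.32820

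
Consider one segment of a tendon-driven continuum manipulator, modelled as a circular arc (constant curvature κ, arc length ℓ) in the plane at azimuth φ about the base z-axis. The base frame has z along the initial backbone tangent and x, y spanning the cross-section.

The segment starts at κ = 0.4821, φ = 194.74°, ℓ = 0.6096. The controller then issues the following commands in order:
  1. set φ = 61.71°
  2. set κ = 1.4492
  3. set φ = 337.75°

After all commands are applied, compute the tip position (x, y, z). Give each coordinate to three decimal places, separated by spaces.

initial: κ=0.4821, φ=194.74°, ℓ=0.6096
cmd 1: set φ=61.71° → (κ,φ,ℓ)=(0.4821,61.71°,0.6096) → tip=(0.0421,0.0783,0.6009)
cmd 2: set κ=1.4492 → (κ,φ,ℓ)=(1.4492,61.71°,0.6096) → tip=(0.1195,0.2221,0.5333)
cmd 3: set φ=337.75° → (κ,φ,ℓ)=(1.4492,337.75°,0.6096) → tip=(0.2334,-0.0955,0.5333)

0.233 -0.095 0.533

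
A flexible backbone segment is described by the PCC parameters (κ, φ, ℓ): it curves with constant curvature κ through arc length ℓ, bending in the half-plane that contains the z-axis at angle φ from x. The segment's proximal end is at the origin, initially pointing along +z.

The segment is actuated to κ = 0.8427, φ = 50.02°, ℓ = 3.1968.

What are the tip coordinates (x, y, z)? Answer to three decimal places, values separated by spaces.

1.450 1.729 0.514

θ = κ·ℓ = 0.8427 × 3.1968 = 2.69394 rad
ρ = (1 − cos θ)/κ = (1 − -0.90147)/0.8427 = 2.25640
z = sin θ / κ = 0.43285/0.8427 = 0.51364
x = ρ cos φ = 2.25640 × cos(50.02°) = 1.44978
y = ρ sin φ = 2.25640 × sin(50.02°) = 1.72901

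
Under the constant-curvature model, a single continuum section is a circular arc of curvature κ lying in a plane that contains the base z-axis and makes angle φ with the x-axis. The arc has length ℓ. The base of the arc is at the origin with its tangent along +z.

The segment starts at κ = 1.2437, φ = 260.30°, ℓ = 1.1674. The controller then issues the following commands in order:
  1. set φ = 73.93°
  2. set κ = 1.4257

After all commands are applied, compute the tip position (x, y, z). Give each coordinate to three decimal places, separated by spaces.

0.212 0.737 0.698

initial: κ=1.2437, φ=260.30°, ℓ=1.1674
cmd 1: set φ=73.93° → (κ,φ,ℓ)=(1.2437,73.93°,1.1674) → tip=(0.1962,0.6810,0.7984)
cmd 2: set κ=1.4257 → (κ,φ,ℓ)=(1.4257,73.93°,1.1674) → tip=(0.2123,0.7370,0.6983)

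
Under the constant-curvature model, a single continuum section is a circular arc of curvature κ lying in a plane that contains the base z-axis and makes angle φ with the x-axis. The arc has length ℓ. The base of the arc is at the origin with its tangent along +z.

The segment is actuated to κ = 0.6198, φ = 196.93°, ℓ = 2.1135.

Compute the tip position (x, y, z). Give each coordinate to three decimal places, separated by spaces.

θ = κ·ℓ = 0.6198 × 2.1135 = 1.30995 rad
ρ = (1 − cos θ)/κ = (1 − 0.25790)/0.6198 = 1.19732
z = sin θ / κ = 0.96617/0.6198 = 1.55884
x = ρ cos φ = 1.19732 × cos(196.93°) = -1.14543
y = ρ sin φ = 1.19732 × sin(196.93°) = -0.34866

-1.145 -0.349 1.559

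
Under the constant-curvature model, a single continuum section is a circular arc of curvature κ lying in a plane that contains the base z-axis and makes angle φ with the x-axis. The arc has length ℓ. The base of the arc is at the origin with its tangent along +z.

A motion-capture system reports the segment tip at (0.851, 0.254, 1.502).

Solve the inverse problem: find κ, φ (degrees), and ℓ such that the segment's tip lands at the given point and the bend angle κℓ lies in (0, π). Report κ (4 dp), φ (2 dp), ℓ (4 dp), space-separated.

0.5834 16.62 1.8307

ρ = √(x²+y²) = √(0.851² + 0.254²) = 0.88810
φ = atan2(y, x) mod 360° = atan2(0.254, 0.851) = 16.6189°
|p|² = ρ² + z² = 0.88810² + 1.502² = 3.04472
κ = 2ρ / |p|² = 2×0.88810 / 3.04472 = 0.58337
θ = 2·atan2(ρ, z) = 2·atan2(0.88810, 1.502) = 1.06796 rad
ℓ = θ/κ = 1.06796/0.58337 = 1.83068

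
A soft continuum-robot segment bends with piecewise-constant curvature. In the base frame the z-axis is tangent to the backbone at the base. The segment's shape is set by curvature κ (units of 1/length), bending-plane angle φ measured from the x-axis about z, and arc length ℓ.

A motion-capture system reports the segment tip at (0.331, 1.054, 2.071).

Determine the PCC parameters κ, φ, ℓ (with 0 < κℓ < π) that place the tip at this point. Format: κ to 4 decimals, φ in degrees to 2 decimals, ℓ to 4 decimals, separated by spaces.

0.4010 72.57 2.4439

ρ = √(x²+y²) = √(0.331² + 1.054²) = 1.10475
φ = atan2(y, x) mod 360° = atan2(1.054, 0.331) = 72.5655°
|p|² = ρ² + z² = 1.10475² + 2.071² = 5.50952
κ = 2ρ / |p|² = 2×1.10475 / 5.50952 = 0.40103
θ = 2·atan2(ρ, z) = 2·atan2(1.10475, 2.071) = 0.98008 rad
ℓ = θ/κ = 0.98008/0.40103 = 2.44388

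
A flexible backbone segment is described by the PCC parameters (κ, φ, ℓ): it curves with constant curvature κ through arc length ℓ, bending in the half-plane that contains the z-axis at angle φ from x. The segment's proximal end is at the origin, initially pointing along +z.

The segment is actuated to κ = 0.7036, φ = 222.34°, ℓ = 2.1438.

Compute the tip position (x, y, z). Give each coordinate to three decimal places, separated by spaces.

-0.985 -0.898 1.418

θ = κ·ℓ = 0.7036 × 2.1438 = 1.50838 rad
ρ = (1 − cos θ)/κ = (1 − 0.06238)/0.7036 = 1.33261
z = sin θ / κ = 0.99805/0.7036 = 1.41849
x = ρ cos φ = 1.33261 × cos(222.34°) = -0.98501
y = ρ sin φ = 1.33261 × sin(222.34°) = -0.89755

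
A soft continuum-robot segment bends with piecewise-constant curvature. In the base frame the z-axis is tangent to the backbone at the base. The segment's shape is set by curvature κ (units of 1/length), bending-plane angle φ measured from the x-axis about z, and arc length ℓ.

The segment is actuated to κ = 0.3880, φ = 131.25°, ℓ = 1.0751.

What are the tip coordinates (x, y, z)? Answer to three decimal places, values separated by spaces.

θ = κ·ℓ = 0.3880 × 1.0751 = 0.41714 rad
ρ = (1 − cos θ)/κ = (1 − 0.91425)/0.3880 = 0.22100
z = sin θ / κ = 0.40515/0.3880 = 1.04419
x = ρ cos φ = 0.22100 × cos(131.25°) = -0.14572
y = ρ sin φ = 0.22100 × sin(131.25°) = 0.16616

-0.146 0.166 1.044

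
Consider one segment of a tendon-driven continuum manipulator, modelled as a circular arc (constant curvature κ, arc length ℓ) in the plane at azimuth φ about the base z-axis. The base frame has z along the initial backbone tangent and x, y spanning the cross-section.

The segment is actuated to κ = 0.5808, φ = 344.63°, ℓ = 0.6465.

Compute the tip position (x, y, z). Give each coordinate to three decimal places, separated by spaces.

0.116 -0.032 0.631

θ = κ·ℓ = 0.5808 × 0.6465 = 0.37549 rad
ρ = (1 − cos θ)/κ = (1 − 0.93033)/0.5808 = 0.11996
z = sin θ / κ = 0.36673/0.5808 = 0.63141
x = ρ cos φ = 0.11996 × cos(344.63°) = 0.11567
y = ρ sin φ = 0.11996 × sin(344.63°) = -0.03179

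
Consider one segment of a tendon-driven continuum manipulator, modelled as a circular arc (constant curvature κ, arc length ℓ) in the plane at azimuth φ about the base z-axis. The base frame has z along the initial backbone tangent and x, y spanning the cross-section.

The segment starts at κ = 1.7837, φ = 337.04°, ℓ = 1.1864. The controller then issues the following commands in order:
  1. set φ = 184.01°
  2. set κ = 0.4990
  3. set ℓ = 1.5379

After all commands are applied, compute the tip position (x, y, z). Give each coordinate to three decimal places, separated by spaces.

initial: κ=1.7837, φ=337.04°, ℓ=1.1864
cmd 1: set φ=184.01° → (κ,φ,ℓ)=(1.7837,184.01°,1.1864) → tip=(-0.8494,-0.0595,0.4793)
cmd 2: set κ=0.4990 → (κ,φ,ℓ)=(0.4990,184.01°,1.1864) → tip=(-0.3402,-0.0238,1.1183)
cmd 3: set ℓ=1.5379 → (κ,φ,ℓ)=(0.4990,184.01°,1.5379) → tip=(-0.5603,-0.0393,1.3913)

-0.560 -0.039 1.391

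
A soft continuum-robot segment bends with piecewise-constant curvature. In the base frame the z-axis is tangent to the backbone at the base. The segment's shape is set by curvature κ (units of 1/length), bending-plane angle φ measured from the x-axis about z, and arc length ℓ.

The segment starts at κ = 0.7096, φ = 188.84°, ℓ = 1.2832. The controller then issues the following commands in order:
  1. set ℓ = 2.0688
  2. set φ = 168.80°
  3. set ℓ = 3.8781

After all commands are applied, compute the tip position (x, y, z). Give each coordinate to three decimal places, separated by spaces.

-2.661 0.527 0.535

initial: κ=0.7096, φ=188.84°, ℓ=1.2832
cmd 1: set ℓ=2.0688 → (κ,φ,ℓ)=(0.7096,188.84°,2.0688) → tip=(-1.2496,-0.1943,1.4018)
cmd 2: set φ=168.80° → (κ,φ,ℓ)=(0.7096,168.80°,2.0688) → tip=(-1.2406,0.2456,1.4018)
cmd 3: set ℓ=3.8781 → (κ,φ,ℓ)=(0.7096,168.80°,3.8781) → tip=(-2.6612,0.5269,0.5354)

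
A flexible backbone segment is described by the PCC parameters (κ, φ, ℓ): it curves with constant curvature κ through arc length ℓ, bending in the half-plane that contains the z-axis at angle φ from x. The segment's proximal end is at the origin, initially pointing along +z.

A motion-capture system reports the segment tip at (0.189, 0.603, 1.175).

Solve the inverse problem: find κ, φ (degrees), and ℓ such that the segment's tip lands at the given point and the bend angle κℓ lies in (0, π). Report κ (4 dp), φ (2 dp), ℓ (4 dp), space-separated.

0.7100 72.60 1.3899

ρ = √(x²+y²) = √(0.189² + 0.603²) = 0.63193
φ = atan2(y, x) mod 360° = atan2(0.603, 0.189) = 72.5973°
|p|² = ρ² + z² = 0.63193² + 1.175² = 1.77996
κ = 2ρ / |p|² = 2×0.63193 / 1.77996 = 0.71005
θ = 2·atan2(ρ, z) = 2·atan2(0.63193, 1.175) = 0.98687 rad
ℓ = θ/κ = 0.98687/0.71005 = 1.38987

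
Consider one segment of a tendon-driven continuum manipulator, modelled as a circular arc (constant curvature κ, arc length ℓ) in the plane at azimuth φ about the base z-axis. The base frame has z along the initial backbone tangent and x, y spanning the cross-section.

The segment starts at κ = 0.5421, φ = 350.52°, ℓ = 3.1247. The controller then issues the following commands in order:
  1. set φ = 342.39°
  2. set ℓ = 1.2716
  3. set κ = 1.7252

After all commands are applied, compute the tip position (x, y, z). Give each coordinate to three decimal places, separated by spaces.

initial: κ=0.5421, φ=350.52°, ℓ=3.1247
cmd 1: set φ=342.39° → (κ,φ,ℓ)=(0.5421,342.39°,3.1247) → tip=(1.9741,-0.6266,1.8307)
cmd 2: set ℓ=1.2716 → (κ,φ,ℓ)=(0.5421,342.39°,1.2716) → tip=(0.4015,-0.1274,1.1733)
cmd 3: set κ=1.7252 → (κ,φ,ℓ)=(1.7252,342.39°,1.2716) → tip=(0.8748,-0.2777,0.4708)

0.875 -0.278 0.471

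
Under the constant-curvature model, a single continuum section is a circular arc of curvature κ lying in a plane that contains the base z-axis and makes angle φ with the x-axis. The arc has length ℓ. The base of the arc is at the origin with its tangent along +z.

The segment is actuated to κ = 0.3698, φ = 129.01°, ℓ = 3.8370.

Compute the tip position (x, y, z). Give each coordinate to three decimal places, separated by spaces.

θ = κ·ℓ = 0.3698 × 3.8370 = 1.41892 rad
ρ = (1 − cos θ)/κ = (1 − 0.15129)/0.3698 = 2.29505
z = sin θ / κ = 0.98849/0.3698 = 2.67304
x = ρ cos φ = 2.29505 × cos(129.01°) = -1.44463
y = ρ sin φ = 2.29505 × sin(129.01°) = 1.78334

-1.445 1.783 2.673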